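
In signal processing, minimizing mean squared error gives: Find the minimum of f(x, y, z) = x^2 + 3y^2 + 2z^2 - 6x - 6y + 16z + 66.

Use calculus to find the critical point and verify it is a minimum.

f(x,y,z) = x^2 + 3y^2 + 2z^2 - 6x - 6y + 16z + 66
df/dx = 2x + (-6) = 0 => x = 3
df/dy = 6y + (-6) = 0 => y = 1
df/dz = 4z + (16) = 0 => z = -4
f(3,1,-4) = 1*(3)^2 + 3*(1)^2 + 2*(-4)^2 + -6*(3) + -6*(1) + 16*(-4) + 66 = 22
Hessian is diagonal with entries 2, 6, 4 > 0, confirmed minimum.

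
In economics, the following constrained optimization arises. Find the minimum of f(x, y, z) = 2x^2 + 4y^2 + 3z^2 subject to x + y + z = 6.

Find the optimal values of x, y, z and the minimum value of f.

Using Lagrange multipliers on f = 2x^2 + 4y^2 + 3z^2 with constraint x + y + z = 6:
Conditions: 2*2*x = lambda, 2*4*y = lambda, 2*3*z = lambda
So x = lambda/4, y = lambda/8, z = lambda/6
Substituting into constraint: lambda * (13/24) = 6
lambda = 144/13
x = 36/13, y = 18/13, z = 24/13
Minimum value = 432/13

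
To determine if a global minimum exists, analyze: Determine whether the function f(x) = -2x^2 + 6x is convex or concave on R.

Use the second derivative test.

f(x) = -2x^2 + 6x
f'(x) = -4x + 6
f''(x) = -4
Since f''(x) = -4 < 0 for all x, f is concave on R.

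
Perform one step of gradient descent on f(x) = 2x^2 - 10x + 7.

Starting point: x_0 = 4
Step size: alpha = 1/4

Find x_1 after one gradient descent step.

f(x) = 2x^2 - 10x + 7
f'(x) = 4x - 10
f'(4) = 4*4 + (-10) = 6
x_1 = x_0 - alpha * f'(x_0) = 4 - 1/4 * 6 = 5/2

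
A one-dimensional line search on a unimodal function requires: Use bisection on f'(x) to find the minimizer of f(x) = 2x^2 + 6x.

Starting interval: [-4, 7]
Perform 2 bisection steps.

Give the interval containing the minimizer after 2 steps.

Finding critical point of f(x) = 2x^2 + 6x using bisection on f'(x) = 4x + 6.
f'(x) = 0 when x = -3/2.
Starting interval: [-4, 7]
Step 1: mid = 3/2, f'(mid) = 12, new interval = [-4, 3/2]
Step 2: mid = -5/4, f'(mid) = 1, new interval = [-4, -5/4]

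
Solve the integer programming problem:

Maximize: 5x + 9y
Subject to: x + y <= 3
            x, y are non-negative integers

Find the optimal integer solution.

Objective: 5x + 9y, constraint: x + y <= 3
Coefficient of y is 9 > coefficient of x is 5, so allocate the entire budget to y.
Optimal: x = 0, y = 3, value = 27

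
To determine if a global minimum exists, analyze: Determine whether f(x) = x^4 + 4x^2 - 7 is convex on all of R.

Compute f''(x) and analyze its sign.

f(x) = x^4 + 4x^2 - 7
f'(x) = 4x^3 + 8x
f''(x) = 12x^2 + 8
f''(x) = 12x^2 + 8 >= 8 > 0 for all x
Therefore, f is convex on R.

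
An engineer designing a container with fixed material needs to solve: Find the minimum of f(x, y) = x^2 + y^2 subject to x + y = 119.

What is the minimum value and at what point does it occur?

Substitute y = 119 - x into f(x,y) = x^2 + y^2:
g(x) = x^2 + (119 - x)^2 = 2x^2 - 238x + 14161
g'(x) = 4x - 238 = 0  =>  x = 119/2
y = 119 - 119/2 = 119/2
Minimum value = (119/2)^2 + (119/2)^2 = 14161/2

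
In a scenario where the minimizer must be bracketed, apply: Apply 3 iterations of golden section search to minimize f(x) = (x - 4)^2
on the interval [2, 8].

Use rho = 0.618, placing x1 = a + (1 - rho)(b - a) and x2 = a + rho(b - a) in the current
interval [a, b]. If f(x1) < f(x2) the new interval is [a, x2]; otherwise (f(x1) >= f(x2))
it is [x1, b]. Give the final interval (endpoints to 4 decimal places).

Golden section search for min of f(x) = (x - 4)^2 on [2, 8].
Each step: x1 = a + (1 - rho)(b - a), x2 = a + rho(b - a); if f(x1) < f(x2) keep [a, x2], otherwise keep [x1, b].
Step 1: [2.0000, 8.0000], x1=4.2920 (f=0.0853), x2=5.7080 (f=2.9173); f(x1) < f(x2) => keep [2.0000, 5.7080]
Step 2: [2.0000, 5.7080], x1=3.4165 (f=0.3405), x2=4.2915 (f=0.0850); f(x1) > f(x2) => keep [3.4165, 5.7080]
Step 3: [3.4165, 5.7080], x1=4.2918 (f=0.0852), x2=4.8326 (f=0.6933); f(x1) < f(x2) => keep [3.4165, 4.8326]
Final interval: [3.4165, 4.8326]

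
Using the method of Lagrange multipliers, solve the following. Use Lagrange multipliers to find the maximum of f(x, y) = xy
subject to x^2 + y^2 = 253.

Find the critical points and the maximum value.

Lagrange conditions: y = 2*lambda*x and x = 2*lambda*y
If x = 0 then y = 0, violating the constraint, so x, y != 0.
Dividing: y/x = x/y => x^2 = y^2 => y = x or y = -x
Constraint: 2x^2 = 253 => x^2 = 253/2 => x = +/-sqrt(253/2)
Critical points: (sqrt(253/2), sqrt(253/2)), (-sqrt(253/2), -sqrt(253/2)), (sqrt(253/2), -sqrt(253/2)), (-sqrt(253/2), sqrt(253/2))
  y = x:  xy = x^2 = 253/2  at (sqrt(253/2), sqrt(253/2)) and (-sqrt(253/2), -sqrt(253/2))
  y = -x: xy = -x^2 = -253/2 at (sqrt(253/2), -sqrt(253/2)) and (-sqrt(253/2), sqrt(253/2))
Maximum xy = 253/2 at (sqrt(253/2), sqrt(253/2)) and (-sqrt(253/2), -sqrt(253/2))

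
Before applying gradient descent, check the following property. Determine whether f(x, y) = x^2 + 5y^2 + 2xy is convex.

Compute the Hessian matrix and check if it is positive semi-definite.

f(x,y) = x^2 + 5y^2 + 2xy
Hessian H = [[2, 2], [2, 10]]
trace(H) = 12, det(H) = 16
Eigenvalues: (12 +/- sqrt(80)) / 2 = 10.47, 1.528
Since both eigenvalues > 0, f is convex.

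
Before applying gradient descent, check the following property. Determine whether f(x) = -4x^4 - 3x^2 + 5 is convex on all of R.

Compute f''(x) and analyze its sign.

f(x) = -4x^4 - 3x^2 + 5
f'(x) = -16x^3 + -6x
f''(x) = -48x^2 + -6
f''(x) = -48x^2 + -6 <= -6 < 0 for all x
Therefore, f is concave on R.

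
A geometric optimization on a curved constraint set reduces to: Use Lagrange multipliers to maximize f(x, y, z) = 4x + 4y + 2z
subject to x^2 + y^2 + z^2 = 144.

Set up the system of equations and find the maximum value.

Lagrange conditions: 4 = 2*lambda*x, 4 = 2*lambda*y, 2 = 2*lambda*z
So x:4 = y:4 = z:2, i.e. x = 4t, y = 4t, z = 2t
Constraint: t^2*(4^2 + 4^2 + 2^2) = 144
  t^2 * 36 = 144  =>  t = sqrt(4)
Maximum = 4*4t + 4*4t + 2*2t = 36*sqrt(4) = 72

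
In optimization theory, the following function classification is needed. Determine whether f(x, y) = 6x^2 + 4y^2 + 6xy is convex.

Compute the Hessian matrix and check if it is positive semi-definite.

f(x,y) = 6x^2 + 4y^2 + 6xy
Hessian H = [[12, 6], [6, 8]]
trace(H) = 20, det(H) = 60
Eigenvalues: (20 +/- sqrt(160)) / 2 = 16.32, 3.675
Since both eigenvalues > 0, f is convex.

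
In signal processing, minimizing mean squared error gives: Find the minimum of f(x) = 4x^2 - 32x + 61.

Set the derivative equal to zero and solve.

f(x) = 4x^2 - 32x + 61
f'(x) = 8x + (-32) = 0
x = 32/8 = 4
f(4) = -3
Since f''(x) = 8 > 0, this is a minimum.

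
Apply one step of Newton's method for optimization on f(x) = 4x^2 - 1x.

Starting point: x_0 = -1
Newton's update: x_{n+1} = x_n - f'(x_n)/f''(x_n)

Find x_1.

f(x) = 4x^2 - 1x
f'(x) = 8x + (-1), f''(x) = 8
Newton step: x_1 = x_0 - f'(x_0)/f''(x_0)
f'(-1) = -9
x_1 = -1 - -9/8 = 1/8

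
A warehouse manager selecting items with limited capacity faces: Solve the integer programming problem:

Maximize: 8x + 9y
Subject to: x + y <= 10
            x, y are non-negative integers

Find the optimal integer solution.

Objective: 8x + 9y, constraint: x + y <= 10
Coefficient of y is 9 > coefficient of x is 8, so allocate the entire budget to y.
Optimal: x = 0, y = 10, value = 90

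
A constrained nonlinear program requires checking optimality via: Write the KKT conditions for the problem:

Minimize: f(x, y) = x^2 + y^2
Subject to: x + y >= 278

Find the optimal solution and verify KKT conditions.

KKT conditions for min x^2 + y^2 s.t. x + y >= 278:
Stationarity: 2x = mu, 2y = mu
So x = y = mu/2.
Complementary slackness: mu*(x + y - 278) = 0
Primal feasibility: x + y >= 278; dual feasibility: mu >= 0
If mu = 0 then x = y = 0, but 0 + 0 < 278 is infeasible, so the constraint is active.
Constraint active: x + y = 2*(mu/2) = 278 => mu = 278
x = y = 139, f = 38642
Verify: stationarity 2*139 = 278 = mu; primal 139 + 139 = 278 >= 278; dual mu = 278 >= 0; complementary slackness 278*(278 - 278) = 0. All KKT conditions hold.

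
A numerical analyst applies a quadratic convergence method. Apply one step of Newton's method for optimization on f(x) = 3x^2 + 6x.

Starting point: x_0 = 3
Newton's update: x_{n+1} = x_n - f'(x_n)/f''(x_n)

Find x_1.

f(x) = 3x^2 + 6x
f'(x) = 6x + (6), f''(x) = 6
Newton step: x_1 = x_0 - f'(x_0)/f''(x_0)
f'(3) = 24
x_1 = 3 - 24/6 = -1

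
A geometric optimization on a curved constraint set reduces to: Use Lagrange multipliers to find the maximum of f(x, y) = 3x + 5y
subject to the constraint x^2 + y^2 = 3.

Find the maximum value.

Set up Lagrange conditions: grad f = lambda * grad g
  3 = 2*lambda*x
  5 = 2*lambda*y
From these: x/y = 3/5, so x = 3t, y = 5t for some t.
Substitute into constraint: (3t)^2 + (5t)^2 = 3
  t^2 * 34 = 3
  t = sqrt(3/34)
Maximum = 3*x + 5*y = (3^2 + 5^2)*t = 34 * sqrt(3/34) = sqrt(102)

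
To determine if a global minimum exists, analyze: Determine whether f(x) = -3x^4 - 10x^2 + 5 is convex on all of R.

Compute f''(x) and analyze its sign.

f(x) = -3x^4 - 10x^2 + 5
f'(x) = -12x^3 + -20x
f''(x) = -36x^2 + -20
f''(x) = -36x^2 + -20 <= -20 < 0 for all x
Therefore, f is concave on R.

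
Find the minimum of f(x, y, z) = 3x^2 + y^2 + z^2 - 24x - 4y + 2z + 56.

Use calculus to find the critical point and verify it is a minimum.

f(x,y,z) = 3x^2 + y^2 + z^2 - 24x - 4y + 2z + 56
df/dx = 6x + (-24) = 0 => x = 4
df/dy = 2y + (-4) = 0 => y = 2
df/dz = 2z + (2) = 0 => z = -1
f(4,2,-1) = 3*(4)^2 + 1*(2)^2 + 1*(-1)^2 + -24*(4) + -4*(2) + 2*(-1) + 56 = 3
Hessian is diagonal with entries 6, 2, 2 > 0, confirmed minimum.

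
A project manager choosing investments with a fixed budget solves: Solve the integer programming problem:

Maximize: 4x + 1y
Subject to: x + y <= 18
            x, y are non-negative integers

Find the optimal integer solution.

Objective: 4x + 1y, constraint: x + y <= 18
Coefficient of x is 4 >= coefficient of y is 1, so allocate the entire budget to x.
Optimal: x = 18, y = 0, value = 72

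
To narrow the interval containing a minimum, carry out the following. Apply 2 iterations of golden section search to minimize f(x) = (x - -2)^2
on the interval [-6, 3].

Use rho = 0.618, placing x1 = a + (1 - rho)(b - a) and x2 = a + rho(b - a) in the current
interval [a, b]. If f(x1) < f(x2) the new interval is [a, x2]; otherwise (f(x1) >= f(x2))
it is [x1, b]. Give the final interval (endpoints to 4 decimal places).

Golden section search for min of f(x) = (x - -2)^2 on [-6, 3].
Each step: x1 = a + (1 - rho)(b - a), x2 = a + rho(b - a); if f(x1) < f(x2) keep [a, x2], otherwise keep [x1, b].
Step 1: [-6.0000, 3.0000], x1=-2.5620 (f=0.3158), x2=-0.4380 (f=2.4398); f(x1) < f(x2) => keep [-6.0000, -0.4380]
Step 2: [-6.0000, -0.4380], x1=-3.8753 (f=3.5168), x2=-2.5627 (f=0.3166); f(x1) > f(x2) => keep [-3.8753, -0.4380]
Final interval: [-3.8753, -0.4380]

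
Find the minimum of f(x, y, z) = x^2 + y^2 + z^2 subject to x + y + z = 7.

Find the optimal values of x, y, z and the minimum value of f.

Using Lagrange multipliers on f = x^2 + y^2 + z^2 with constraint x + y + z = 7:
Conditions: 2*1*x = lambda, 2*1*y = lambda, 2*1*z = lambda
So x = lambda/2, y = lambda/2, z = lambda/2
Substituting into constraint: lambda * (3/2) = 7
lambda = 14/3
x = 7/3, y = 7/3, z = 7/3
Minimum value = 49/3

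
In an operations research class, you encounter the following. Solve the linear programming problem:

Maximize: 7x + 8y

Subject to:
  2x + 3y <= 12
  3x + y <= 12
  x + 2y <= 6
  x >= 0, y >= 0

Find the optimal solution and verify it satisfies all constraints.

Feasible vertices: (0, 0), (0, 3), (18/5, 6/5), (4, 0)
Objective 7x + 8y at each vertex:
  (0, 0): 0
  (0, 3): 24
  (18/5, 6/5): 174/5
  (4, 0): 28
Maximum is 174/5 at (18/5, 6/5).
Verify constraints at (x, y) = (18/5, 6/5):
  2*(18/5) + 3*(6/5) = 54/5 <= 12
  3*(18/5) + 1*(6/5) = 12 <= 12 (active)
  1*(18/5) + 2*(6/5) = 6 <= 6 (active)
  x = 18/5 >= 0, y = 6/5 >= 0. All constraints satisfied.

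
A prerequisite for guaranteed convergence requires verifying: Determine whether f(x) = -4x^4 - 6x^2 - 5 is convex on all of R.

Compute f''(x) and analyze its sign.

f(x) = -4x^4 - 6x^2 - 5
f'(x) = -16x^3 + -12x
f''(x) = -48x^2 + -12
f''(x) = -48x^2 + -12 <= -12 < 0 for all x
Therefore, f is concave on R.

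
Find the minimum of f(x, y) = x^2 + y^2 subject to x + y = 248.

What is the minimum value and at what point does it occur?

Substitute y = 248 - x into f(x,y) = x^2 + y^2:
g(x) = x^2 + (248 - x)^2 = 2x^2 - 496x + 61504
g'(x) = 4x - 496 = 0  =>  x = 124
y = 248 - 124 = 124
Minimum value = 124^2 + 124^2 = 30752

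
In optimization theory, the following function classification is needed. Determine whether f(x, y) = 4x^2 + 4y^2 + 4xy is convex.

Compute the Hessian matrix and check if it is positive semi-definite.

f(x,y) = 4x^2 + 4y^2 + 4xy
Hessian H = [[8, 4], [4, 8]]
trace(H) = 16, det(H) = 48
Eigenvalues: (16 +/- sqrt(64)) / 2 = 12, 4
Since both eigenvalues > 0, f is convex.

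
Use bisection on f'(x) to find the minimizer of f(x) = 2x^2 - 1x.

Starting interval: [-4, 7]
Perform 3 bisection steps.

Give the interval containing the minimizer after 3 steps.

Finding critical point of f(x) = 2x^2 - 1x using bisection on f'(x) = 4x + -1.
f'(x) = 0 when x = 1/4.
Starting interval: [-4, 7]
Step 1: mid = 3/2, f'(mid) = 5, new interval = [-4, 3/2]
Step 2: mid = -5/4, f'(mid) = -6, new interval = [-5/4, 3/2]
Step 3: mid = 1/8, f'(mid) = -1/2, new interval = [1/8, 3/2]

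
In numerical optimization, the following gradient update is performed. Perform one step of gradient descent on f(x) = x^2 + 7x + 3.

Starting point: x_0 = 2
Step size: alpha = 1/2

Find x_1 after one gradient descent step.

f(x) = x^2 + 7x + 3
f'(x) = 2x + 7
f'(2) = 2*2 + (7) = 11
x_1 = x_0 - alpha * f'(x_0) = 2 - 1/2 * 11 = -7/2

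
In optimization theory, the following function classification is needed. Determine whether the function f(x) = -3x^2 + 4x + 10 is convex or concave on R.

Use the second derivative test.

f(x) = -3x^2 + 4x + 10
f'(x) = -6x + 4
f''(x) = -6
Since f''(x) = -6 < 0 for all x, f is concave on R.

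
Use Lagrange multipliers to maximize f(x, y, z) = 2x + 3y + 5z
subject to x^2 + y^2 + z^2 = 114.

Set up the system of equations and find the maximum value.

Lagrange conditions: 2 = 2*lambda*x, 3 = 2*lambda*y, 5 = 2*lambda*z
So x:2 = y:3 = z:5, i.e. x = 2t, y = 3t, z = 5t
Constraint: t^2*(2^2 + 3^2 + 5^2) = 114
  t^2 * 38 = 114  =>  t = sqrt(3)
Maximum = 2*2t + 3*3t + 5*5t = 38*sqrt(3) = sqrt(4332)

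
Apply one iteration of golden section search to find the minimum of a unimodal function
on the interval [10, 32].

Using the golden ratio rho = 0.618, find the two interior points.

Golden section search on [10, 32].
Golden ratio rho = 0.618 (approx).
Interior points:
  x_1 = 10 + (1-0.618)*22 = 18.4040
  x_2 = 10 + 0.618*22 = 23.5960
Compare f(x_1) and f(x_2) to determine which subinterval to keep.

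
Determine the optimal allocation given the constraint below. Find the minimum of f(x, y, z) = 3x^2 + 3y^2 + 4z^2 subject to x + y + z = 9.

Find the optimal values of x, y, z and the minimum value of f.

Using Lagrange multipliers on f = 3x^2 + 3y^2 + 4z^2 with constraint x + y + z = 9:
Conditions: 2*3*x = lambda, 2*3*y = lambda, 2*4*z = lambda
So x = lambda/6, y = lambda/6, z = lambda/8
Substituting into constraint: lambda * (11/24) = 9
lambda = 216/11
x = 36/11, y = 36/11, z = 27/11
Minimum value = 972/11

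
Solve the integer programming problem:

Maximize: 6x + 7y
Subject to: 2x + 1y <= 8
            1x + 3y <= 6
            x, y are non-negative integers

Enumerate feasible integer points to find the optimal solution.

Constraint 1: 2x + 1y <= 8
Constraint 2: 1x + 3y <= 6
Feasible x range (need y >= 0): 0 <= x <= min(8/2, 6/1) => x in {0, ..., 4}.
Enumerate feasible integer points row by row (the coefficient of y is 7 > 0, so for each x the largest feasible y gives the best value):
  x = 0: y <= min((8 - 2*0)/1, (6 - 1*0)/3) => y in {0, ..., 2}; best 6*0 + 7*2 = 14
  x = 1: y <= min((8 - 2*1)/1, (6 - 1*1)/3) => y in {0, ..., 1}; best 6*1 + 7*1 = 13
  x = 2: y <= min((8 - 2*2)/1, (6 - 1*2)/3) => y in {0, ..., 1}; best 6*2 + 7*1 = 19
  x = 3: y <= min((8 - 2*3)/1, (6 - 1*3)/3) => y in {0, ..., 1}; best 6*3 + 7*1 = 25
  x = 4: y <= min((8 - 2*4)/1, (6 - 1*4)/3) => y in {0}; best 6*4 + 7*0 = 24
The maximum 6x + 7y = 25 is achieved at x = 3, y = 1.
Check: 2*3 + 1*1 = 7 <= 8 and 1*3 + 3*1 = 6 <= 6.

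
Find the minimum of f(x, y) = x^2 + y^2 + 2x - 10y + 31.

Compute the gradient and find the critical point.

f(x,y) = x^2 + y^2 + 2x - 10y + 31
df/dx = 2x + (2) = 0  =>  x = -1
df/dy = 2y + (-10) = 0  =>  y = 5
f(-1, 5) = 1*(-1)^2 + 1*(5)^2 + 2*(-1) + -10*(5) + 31 = 5
Hessian is diagonal with entries 2, 2 > 0, so this is a minimum.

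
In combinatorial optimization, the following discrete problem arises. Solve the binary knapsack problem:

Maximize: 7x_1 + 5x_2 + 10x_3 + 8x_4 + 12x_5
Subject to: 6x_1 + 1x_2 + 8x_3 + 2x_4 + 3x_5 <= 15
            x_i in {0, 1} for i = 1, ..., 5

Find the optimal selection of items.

Items: item 1 (v=7, w=6), item 2 (v=5, w=1), item 3 (v=10, w=8), item 4 (v=8, w=2), item 5 (v=12, w=3)
Capacity: 15
Checking all 32 subsets (w = total weight, v = total value):
  {}: w = 0, v = 0
  {1}: w = 6, v = 7
  {2}: w = 1, v = 5
  {3}: w = 8, v = 10
  {4}: w = 2, v = 8
  {5}: w = 3, v = 12
  {1, 2}: w = 7, v = 12
  {1, 3}: w = 14, v = 17
  {1, 4}: w = 8, v = 15
  {1, 5}: w = 9, v = 19
  {2, 3}: w = 9, v = 15
  {2, 4}: w = 3, v = 13
  {2, 5}: w = 4, v = 17
  {3, 4}: w = 10, v = 18
  {3, 5}: w = 11, v = 22
  {4, 5}: w = 5, v = 20
  {1, 2, 3}: w = 15, v = 22
  {1, 2, 4}: w = 9, v = 20
  {1, 2, 5}: w = 10, v = 24
  {1, 3, 4}: w = 16 > 15, infeasible
  {1, 3, 5}: w = 17 > 15, infeasible
  {1, 4, 5}: w = 11, v = 27
  {2, 3, 4}: w = 11, v = 23
  {2, 3, 5}: w = 12, v = 27
  {2, 4, 5}: w = 6, v = 25
  {3, 4, 5}: w = 13, v = 30
  {1, 2, 3, 4}: w = 17 > 15, infeasible
  {1, 2, 3, 5}: w = 18 > 15, infeasible
  {1, 2, 4, 5}: w = 12, v = 32
  {1, 3, 4, 5}: w = 19 > 15, infeasible
  {2, 3, 4, 5}: w = 14, v = 35
  {1, 2, 3, 4, 5}: w = 20 > 15, infeasible
Best feasible subset: items [2, 3, 4, 5]
Total weight: 14 <= 15, total value: 35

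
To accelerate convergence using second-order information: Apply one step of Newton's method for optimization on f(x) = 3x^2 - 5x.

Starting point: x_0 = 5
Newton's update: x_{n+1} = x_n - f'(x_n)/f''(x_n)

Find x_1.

f(x) = 3x^2 - 5x
f'(x) = 6x + (-5), f''(x) = 6
Newton step: x_1 = x_0 - f'(x_0)/f''(x_0)
f'(5) = 25
x_1 = 5 - 25/6 = 5/6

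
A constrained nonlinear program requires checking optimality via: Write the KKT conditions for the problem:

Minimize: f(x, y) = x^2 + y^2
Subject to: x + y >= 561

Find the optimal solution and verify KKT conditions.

KKT conditions for min x^2 + y^2 s.t. x + y >= 561:
Stationarity: 2x = mu, 2y = mu
So x = y = mu/2.
Complementary slackness: mu*(x + y - 561) = 0
Primal feasibility: x + y >= 561; dual feasibility: mu >= 0
If mu = 0 then x = y = 0, but 0 + 0 < 561 is infeasible, so the constraint is active.
Constraint active: x + y = 2*(mu/2) = 561 => mu = 561
x = y = 561/2, f = 314721/2
Verify: stationarity 2*(561/2) = 561 = mu; primal 561/2 + 561/2 = 561 >= 561; dual mu = 561 >= 0; complementary slackness 561*(561 - 561) = 0. All KKT conditions hold.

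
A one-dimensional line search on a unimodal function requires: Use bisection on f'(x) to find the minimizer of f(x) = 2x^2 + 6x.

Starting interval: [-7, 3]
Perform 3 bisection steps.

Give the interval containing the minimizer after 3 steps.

Finding critical point of f(x) = 2x^2 + 6x using bisection on f'(x) = 4x + 6.
f'(x) = 0 when x = -3/2.
Starting interval: [-7, 3]
Step 1: mid = -2, f'(mid) = -2, new interval = [-2, 3]
Step 2: mid = 1/2, f'(mid) = 8, new interval = [-2, 1/2]
Step 3: mid = -3/4, f'(mid) = 3, new interval = [-2, -3/4]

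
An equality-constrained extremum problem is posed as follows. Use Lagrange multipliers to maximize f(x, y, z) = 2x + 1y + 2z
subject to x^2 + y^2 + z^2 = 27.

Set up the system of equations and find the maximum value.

Lagrange conditions: 2 = 2*lambda*x, 1 = 2*lambda*y, 2 = 2*lambda*z
So x:2 = y:1 = z:2, i.e. x = 2t, y = 1t, z = 2t
Constraint: t^2*(2^2 + 1^2 + 2^2) = 27
  t^2 * 9 = 27  =>  t = sqrt(3)
Maximum = 2*2t + 1*1t + 2*2t = 9*sqrt(3) = sqrt(243)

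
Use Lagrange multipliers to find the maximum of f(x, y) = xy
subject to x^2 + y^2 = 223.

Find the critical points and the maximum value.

Lagrange conditions: y = 2*lambda*x and x = 2*lambda*y
If x = 0 then y = 0, violating the constraint, so x, y != 0.
Dividing: y/x = x/y => x^2 = y^2 => y = x or y = -x
Constraint: 2x^2 = 223 => x^2 = 223/2 => x = +/-sqrt(223/2)
Critical points: (sqrt(223/2), sqrt(223/2)), (-sqrt(223/2), -sqrt(223/2)), (sqrt(223/2), -sqrt(223/2)), (-sqrt(223/2), sqrt(223/2))
  y = x:  xy = x^2 = 223/2  at (sqrt(223/2), sqrt(223/2)) and (-sqrt(223/2), -sqrt(223/2))
  y = -x: xy = -x^2 = -223/2 at (sqrt(223/2), -sqrt(223/2)) and (-sqrt(223/2), sqrt(223/2))
Maximum xy = 223/2 at (sqrt(223/2), sqrt(223/2)) and (-sqrt(223/2), -sqrt(223/2))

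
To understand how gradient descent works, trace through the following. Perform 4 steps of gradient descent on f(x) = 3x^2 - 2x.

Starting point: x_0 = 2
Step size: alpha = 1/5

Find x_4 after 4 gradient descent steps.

f(x) = 3x^2 - 2x, f'(x) = 6x + (-2)
Step 1: f'(2) = 10, x_1 = 2 - 1/5 * 10 = 0
Step 2: f'(0) = -2, x_2 = 0 - 1/5 * -2 = 2/5
Step 3: f'(2/5) = 2/5, x_3 = 2/5 - 1/5 * 2/5 = 8/25
Step 4: f'(8/25) = -2/25, x_4 = 8/25 - 1/5 * -2/25 = 42/125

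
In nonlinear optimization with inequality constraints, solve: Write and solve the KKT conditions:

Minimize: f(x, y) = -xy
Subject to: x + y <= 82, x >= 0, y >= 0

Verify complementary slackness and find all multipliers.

Problem: min -xy s.t. x + y <= 82 (multiplier lambda), x >= 0 (mu_x), y >= 0 (mu_y)
KKT stationarity: -y + lambda - mu_x = 0, -x + lambda - mu_y = 0, with lambda, mu_x, mu_y >= 0
Complementary slackness: lambda*(x + y - 82) = 0, mu_x*x = 0, mu_y*y = 0
If lambda = 0: y = -mu_x <= 0 and x = -mu_y <= 0 force x = y = 0 with f = 0; but x = y = 41 is feasible with f = -1681 < 0, so this is not the minimum. Hence lambda > 0 and x + y = 82.
Try x > 0, y > 0 (so mu_x = mu_y = 0): y = lambda, x = lambda => x = y = lambda
x + y = 82 => 2*lambda = 82 => lambda = 41
x* = y* = 41 > 0, consistent with mu_x = mu_y = 0.
(Any feasible point with x = 0 or y = 0 has f = 0 > -1681, so the minimum is not on those boundaries.)
min(-xy) = -1681 (i.e. max xy = 1681)
Multipliers: lambda = 41, mu_x = 0, mu_y = 0
Complementary slackness: lambda*(x + y - 82) = 41*(41 + 41 - 82) = 0, mu_x*x = 0*41 = 0, mu_y*y = 0*41 = 0. Satisfied.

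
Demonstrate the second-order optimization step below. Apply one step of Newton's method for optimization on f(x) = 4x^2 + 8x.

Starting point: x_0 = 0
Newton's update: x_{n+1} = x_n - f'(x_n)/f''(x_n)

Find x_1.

f(x) = 4x^2 + 8x
f'(x) = 8x + (8), f''(x) = 8
Newton step: x_1 = x_0 - f'(x_0)/f''(x_0)
f'(0) = 8
x_1 = 0 - 8/8 = -1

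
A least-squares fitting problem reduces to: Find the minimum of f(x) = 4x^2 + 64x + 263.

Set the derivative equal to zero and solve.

f(x) = 4x^2 + 64x + 263
f'(x) = 8x + (64) = 0
x = -64/8 = -8
f(-8) = 7
Since f''(x) = 8 > 0, this is a minimum.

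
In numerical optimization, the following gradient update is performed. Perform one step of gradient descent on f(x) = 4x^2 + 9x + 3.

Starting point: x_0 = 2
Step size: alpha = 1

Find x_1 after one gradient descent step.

f(x) = 4x^2 + 9x + 3
f'(x) = 8x + 9
f'(2) = 8*2 + (9) = 25
x_1 = x_0 - alpha * f'(x_0) = 2 - 1 * 25 = -23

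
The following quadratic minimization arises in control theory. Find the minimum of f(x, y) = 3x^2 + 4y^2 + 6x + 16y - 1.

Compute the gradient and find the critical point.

f(x,y) = 3x^2 + 4y^2 + 6x + 16y - 1
df/dx = 6x + (6) = 0  =>  x = -1
df/dy = 8y + (16) = 0  =>  y = -2
f(-1, -2) = 3*(-1)^2 + 4*(-2)^2 + 6*(-1) + 16*(-2) + -1 = -20
Hessian is diagonal with entries 6, 8 > 0, so this is a minimum.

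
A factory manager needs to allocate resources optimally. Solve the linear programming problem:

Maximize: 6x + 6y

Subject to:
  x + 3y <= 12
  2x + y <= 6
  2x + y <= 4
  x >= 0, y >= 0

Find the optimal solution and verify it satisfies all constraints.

Feasible vertices: (0, 0), (0, 4), (2, 0)
Objective 6x + 6y at each vertex:
  (0, 0): 0
  (0, 4): 24
  (2, 0): 12
Maximum is 24 at (0, 4).
Verify constraints at (x, y) = (0, 4):
  1*0 + 3*4 = 12 <= 12 (active)
  2*0 + 1*4 = 4 <= 6
  2*0 + 1*4 = 4 <= 4 (active)
  x = 0 >= 0, y = 4 >= 0. All constraints satisfied.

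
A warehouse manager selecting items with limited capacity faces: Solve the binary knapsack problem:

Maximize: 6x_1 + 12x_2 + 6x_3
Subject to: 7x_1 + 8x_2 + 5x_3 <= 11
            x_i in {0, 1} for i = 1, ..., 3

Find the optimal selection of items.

Items: item 1 (v=6, w=7), item 2 (v=12, w=8), item 3 (v=6, w=5)
Capacity: 11
Checking all 8 subsets (w = total weight, v = total value):
  {}: w = 0, v = 0
  {1}: w = 7, v = 6
  {2}: w = 8, v = 12
  {3}: w = 5, v = 6
  {1, 2}: w = 15 > 11, infeasible
  {1, 3}: w = 12 > 11, infeasible
  {2, 3}: w = 13 > 11, infeasible
  {1, 2, 3}: w = 20 > 11, infeasible
Best feasible subset: items [2]
Total weight: 8 <= 11, total value: 12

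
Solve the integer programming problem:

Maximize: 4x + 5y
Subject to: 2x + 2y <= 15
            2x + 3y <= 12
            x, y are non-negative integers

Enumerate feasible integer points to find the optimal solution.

Constraint 1: 2x + 2y <= 15
Constraint 2: 2x + 3y <= 12
Feasible x range (need y >= 0): 0 <= x <= min(15/2, 12/2) => x in {0, ..., 6}.
Enumerate feasible integer points row by row (the coefficient of y is 5 > 0, so for each x the largest feasible y gives the best value):
  x = 0: y <= min((15 - 2*0)/2, (12 - 2*0)/3) => y in {0, ..., 4}; best 4*0 + 5*4 = 20
  x = 1: y <= min((15 - 2*1)/2, (12 - 2*1)/3) => y in {0, ..., 3}; best 4*1 + 5*3 = 19
  x = 2: y <= min((15 - 2*2)/2, (12 - 2*2)/3) => y in {0, ..., 2}; best 4*2 + 5*2 = 18
  x = 3: y <= min((15 - 2*3)/2, (12 - 2*3)/3) => y in {0, ..., 2}; best 4*3 + 5*2 = 22
  x = 4: y <= min((15 - 2*4)/2, (12 - 2*4)/3) => y in {0, ..., 1}; best 4*4 + 5*1 = 21
  x = 5: y <= min((15 - 2*5)/2, (12 - 2*5)/3) => y in {0}; best 4*5 + 5*0 = 20
  x = 6: y <= min((15 - 2*6)/2, (12 - 2*6)/3) => y in {0}; best 4*6 + 5*0 = 24
The maximum 4x + 5y = 24 is achieved at x = 6, y = 0.
Check: 2*6 + 2*0 = 12 <= 15 and 2*6 + 3*0 = 12 <= 12.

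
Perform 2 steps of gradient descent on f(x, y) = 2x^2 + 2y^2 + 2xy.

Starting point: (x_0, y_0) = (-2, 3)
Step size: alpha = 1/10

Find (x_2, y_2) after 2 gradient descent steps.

f(x,y) = 2x^2 + 2y^2 + 2xy
grad_x = 4x + 2y, grad_y = 4y + 2x
Step 1: grad = (-2, 8), (-9/5, 11/5)
Step 2: grad = (-14/5, 26/5), (-38/25, 42/25)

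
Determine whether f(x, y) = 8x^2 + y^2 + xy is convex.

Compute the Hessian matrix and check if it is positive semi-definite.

f(x,y) = 8x^2 + y^2 + xy
Hessian H = [[16, 1], [1, 2]]
trace(H) = 18, det(H) = 31
Eigenvalues: (18 +/- sqrt(200)) / 2 = 16.07, 1.929
Since both eigenvalues > 0, f is convex.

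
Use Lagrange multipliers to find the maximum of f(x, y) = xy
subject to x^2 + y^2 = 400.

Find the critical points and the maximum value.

Lagrange conditions: y = 2*lambda*x and x = 2*lambda*y
If x = 0 then y = 0, violating the constraint, so x, y != 0.
Dividing: y/x = x/y => x^2 = y^2 => y = x or y = -x
Constraint: 2x^2 = 400 => x^2 = 200 => x = +/-sqrt(200)
Critical points: (sqrt(200), sqrt(200)), (-sqrt(200), -sqrt(200)), (sqrt(200), -sqrt(200)), (-sqrt(200), sqrt(200))
  y = x:  xy = x^2 = 200  at (sqrt(200), sqrt(200)) and (-sqrt(200), -sqrt(200))
  y = -x: xy = -x^2 = -200 at (sqrt(200), -sqrt(200)) and (-sqrt(200), sqrt(200))
Maximum xy = 200 at (sqrt(200), sqrt(200)) and (-sqrt(200), -sqrt(200))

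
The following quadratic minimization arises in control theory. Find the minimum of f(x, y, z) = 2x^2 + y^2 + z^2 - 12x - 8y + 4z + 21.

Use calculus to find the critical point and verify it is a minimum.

f(x,y,z) = 2x^2 + y^2 + z^2 - 12x - 8y + 4z + 21
df/dx = 4x + (-12) = 0 => x = 3
df/dy = 2y + (-8) = 0 => y = 4
df/dz = 2z + (4) = 0 => z = -2
f(3,4,-2) = 2*(3)^2 + 1*(4)^2 + 1*(-2)^2 + -12*(3) + -8*(4) + 4*(-2) + 21 = -17
Hessian is diagonal with entries 4, 2, 2 > 0, confirmed minimum.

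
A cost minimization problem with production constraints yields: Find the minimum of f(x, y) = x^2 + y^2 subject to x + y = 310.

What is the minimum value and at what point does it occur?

Substitute y = 310 - x into f(x,y) = x^2 + y^2:
g(x) = x^2 + (310 - x)^2 = 2x^2 - 620x + 96100
g'(x) = 4x - 620 = 0  =>  x = 155
y = 310 - 155 = 155
Minimum value = 155^2 + 155^2 = 48050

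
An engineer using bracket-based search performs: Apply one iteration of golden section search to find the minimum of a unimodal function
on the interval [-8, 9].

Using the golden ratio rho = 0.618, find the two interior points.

Golden section search on [-8, 9].
Golden ratio rho = 0.618 (approx).
Interior points:
  x_1 = -8 + (1-0.618)*17 = -1.5060
  x_2 = -8 + 0.618*17 = 2.5060
Compare f(x_1) and f(x_2) to determine which subinterval to keep.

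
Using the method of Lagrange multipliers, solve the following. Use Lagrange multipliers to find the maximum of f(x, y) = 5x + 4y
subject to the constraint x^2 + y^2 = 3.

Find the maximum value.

Set up Lagrange conditions: grad f = lambda * grad g
  5 = 2*lambda*x
  4 = 2*lambda*y
From these: x/y = 5/4, so x = 5t, y = 4t for some t.
Substitute into constraint: (5t)^2 + (4t)^2 = 3
  t^2 * 41 = 3
  t = sqrt(3/41)
Maximum = 5*x + 4*y = (5^2 + 4^2)*t = 41 * sqrt(3/41) = sqrt(123)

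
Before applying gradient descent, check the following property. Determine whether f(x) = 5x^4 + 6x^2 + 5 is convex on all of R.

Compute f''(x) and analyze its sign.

f(x) = 5x^4 + 6x^2 + 5
f'(x) = 20x^3 + 12x
f''(x) = 60x^2 + 12
f''(x) = 60x^2 + 12 >= 12 > 0 for all x
Therefore, f is convex on R.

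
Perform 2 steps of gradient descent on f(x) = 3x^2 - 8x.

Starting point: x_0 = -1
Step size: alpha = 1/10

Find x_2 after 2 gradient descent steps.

f(x) = 3x^2 - 8x, f'(x) = 6x + (-8)
Step 1: f'(-1) = -14, x_1 = -1 - 1/10 * -14 = 2/5
Step 2: f'(2/5) = -28/5, x_2 = 2/5 - 1/10 * -28/5 = 24/25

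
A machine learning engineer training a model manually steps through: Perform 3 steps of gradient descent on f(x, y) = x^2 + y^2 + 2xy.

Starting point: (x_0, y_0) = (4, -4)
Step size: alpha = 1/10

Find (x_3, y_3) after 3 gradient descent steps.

f(x,y) = x^2 + y^2 + 2xy
grad_x = 2x + 2y, grad_y = 2y + 2x
Step 1: grad = (0, 0), (4, -4)
Step 2: grad = (0, 0), (4, -4)
Step 3: grad = (0, 0), (4, -4)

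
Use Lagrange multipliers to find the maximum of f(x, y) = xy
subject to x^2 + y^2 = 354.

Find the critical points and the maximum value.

Lagrange conditions: y = 2*lambda*x and x = 2*lambda*y
If x = 0 then y = 0, violating the constraint, so x, y != 0.
Dividing: y/x = x/y => x^2 = y^2 => y = x or y = -x
Constraint: 2x^2 = 354 => x^2 = 177 => x = +/-sqrt(177)
Critical points: (sqrt(177), sqrt(177)), (-sqrt(177), -sqrt(177)), (sqrt(177), -sqrt(177)), (-sqrt(177), sqrt(177))
  y = x:  xy = x^2 = 177  at (sqrt(177), sqrt(177)) and (-sqrt(177), -sqrt(177))
  y = -x: xy = -x^2 = -177 at (sqrt(177), -sqrt(177)) and (-sqrt(177), sqrt(177))
Maximum xy = 177 at (sqrt(177), sqrt(177)) and (-sqrt(177), -sqrt(177))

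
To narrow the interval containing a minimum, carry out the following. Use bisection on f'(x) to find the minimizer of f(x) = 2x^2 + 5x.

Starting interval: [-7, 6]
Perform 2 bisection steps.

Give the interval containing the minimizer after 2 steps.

Finding critical point of f(x) = 2x^2 + 5x using bisection on f'(x) = 4x + 5.
f'(x) = 0 when x = -5/4.
Starting interval: [-7, 6]
Step 1: mid = -1/2, f'(mid) = 3, new interval = [-7, -1/2]
Step 2: mid = -15/4, f'(mid) = -10, new interval = [-15/4, -1/2]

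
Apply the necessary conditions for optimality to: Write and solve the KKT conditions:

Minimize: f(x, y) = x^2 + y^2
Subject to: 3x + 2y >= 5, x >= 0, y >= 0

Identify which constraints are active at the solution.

KKT conditions for min x^2 + y^2 s.t. 3x + 2y >= 5, x >= 0, y >= 0:
Stationarity: 2x = mu*3 + mu_x, 2y = mu*2 + mu_y, with mu, mu_x, mu_y >= 0
Complementary slackness: mu*(3x + 2y - 5) = 0, mu_x*x = 0, mu_y*y = 0
(0, 0) is infeasible (3*0 + 2*0 < 5), so if mu = 0 stationarity would force x = mu_x/2 >= 0, y = mu_y/2 >= 0 with mu_x*x = mu_y*y = 0, i.e. x = y = 0: contradiction. Hence mu > 0 and 3x + 2y = 5 is active.
Try x > 0, y > 0 (so mu_x = mu_y = 0): x = 3*mu/2, y = 2*mu/2
Substitute: 3*(3*mu/2) + 2*(2*mu/2) = 5
  mu*13/2 = 5 => mu = 10/13
x* = 15/13 > 0, y* = 10/13 > 0, consistent with mu_x = mu_y = 0.
f is convex and the constraints are linear, so this KKT point is the global minimum.
f* = 25/13
Active constraints: 3x + 2y >= 5 (holds with equality, mu = 10/13 > 0); x >= 0 and y >= 0 are inactive (mu_x = mu_y = 0).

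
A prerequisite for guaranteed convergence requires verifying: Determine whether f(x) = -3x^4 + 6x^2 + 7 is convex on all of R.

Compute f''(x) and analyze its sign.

f(x) = -3x^4 + 6x^2 + 7
f'(x) = -12x^3 + 12x
f''(x) = -36x^2 + 12
f''(x) = -36x^2 + 12 -> -inf as |x| -> inf
Therefore, f is not globally convex on R.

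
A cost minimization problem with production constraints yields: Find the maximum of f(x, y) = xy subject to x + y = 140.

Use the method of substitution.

Substitute y = 140 - x into f(x,y) = xy:
g(x) = x(140 - x) = 140x - x^2
g'(x) = 140 - 2x = 0  =>  x = 70
y = 140 - 70 = 70
Maximum value = 70 * 70 = 4900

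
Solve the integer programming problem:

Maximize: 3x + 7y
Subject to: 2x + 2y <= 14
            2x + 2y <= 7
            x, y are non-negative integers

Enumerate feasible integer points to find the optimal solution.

Constraint 1: 2x + 2y <= 14
Constraint 2: 2x + 2y <= 7
Feasible x range (need y >= 0): 0 <= x <= min(14/2, 7/2) => x in {0, ..., 3}.
Enumerate feasible integer points row by row (the coefficient of y is 7 > 0, so for each x the largest feasible y gives the best value):
  x = 0: y <= min((14 - 2*0)/2, (7 - 2*0)/2) => y in {0, ..., 3}; best 3*0 + 7*3 = 21
  x = 1: y <= min((14 - 2*1)/2, (7 - 2*1)/2) => y in {0, ..., 2}; best 3*1 + 7*2 = 17
  x = 2: y <= min((14 - 2*2)/2, (7 - 2*2)/2) => y in {0, ..., 1}; best 3*2 + 7*1 = 13
  x = 3: y <= min((14 - 2*3)/2, (7 - 2*3)/2) => y in {0}; best 3*3 + 7*0 = 9
The maximum 3x + 7y = 21 is achieved at x = 0, y = 3.
Check: 2*0 + 2*3 = 6 <= 14 and 2*0 + 2*3 = 6 <= 7.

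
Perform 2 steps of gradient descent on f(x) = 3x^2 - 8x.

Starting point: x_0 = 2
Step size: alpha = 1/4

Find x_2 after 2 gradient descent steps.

f(x) = 3x^2 - 8x, f'(x) = 6x + (-8)
Step 1: f'(2) = 4, x_1 = 2 - 1/4 * 4 = 1
Step 2: f'(1) = -2, x_2 = 1 - 1/4 * -2 = 3/2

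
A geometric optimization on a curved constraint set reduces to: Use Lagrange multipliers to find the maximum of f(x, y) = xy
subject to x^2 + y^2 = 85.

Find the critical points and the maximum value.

Lagrange conditions: y = 2*lambda*x and x = 2*lambda*y
If x = 0 then y = 0, violating the constraint, so x, y != 0.
Dividing: y/x = x/y => x^2 = y^2 => y = x or y = -x
Constraint: 2x^2 = 85 => x^2 = 85/2 => x = +/-sqrt(85/2)
Critical points: (sqrt(85/2), sqrt(85/2)), (-sqrt(85/2), -sqrt(85/2)), (sqrt(85/2), -sqrt(85/2)), (-sqrt(85/2), sqrt(85/2))
  y = x:  xy = x^2 = 85/2  at (sqrt(85/2), sqrt(85/2)) and (-sqrt(85/2), -sqrt(85/2))
  y = -x: xy = -x^2 = -85/2 at (sqrt(85/2), -sqrt(85/2)) and (-sqrt(85/2), sqrt(85/2))
Maximum xy = 85/2 at (sqrt(85/2), sqrt(85/2)) and (-sqrt(85/2), -sqrt(85/2))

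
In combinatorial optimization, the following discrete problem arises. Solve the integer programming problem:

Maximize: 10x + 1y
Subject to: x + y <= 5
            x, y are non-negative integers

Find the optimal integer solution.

Objective: 10x + 1y, constraint: x + y <= 5
Coefficient of x is 10 >= coefficient of y is 1, so allocate the entire budget to x.
Optimal: x = 5, y = 0, value = 50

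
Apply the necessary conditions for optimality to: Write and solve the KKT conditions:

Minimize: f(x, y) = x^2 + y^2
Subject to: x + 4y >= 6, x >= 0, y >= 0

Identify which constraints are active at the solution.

KKT conditions for min x^2 + y^2 s.t. 1x + 4y >= 6, x >= 0, y >= 0:
Stationarity: 2x = mu*1 + mu_x, 2y = mu*4 + mu_y, with mu, mu_x, mu_y >= 0
Complementary slackness: mu*(x + 4y - 6) = 0, mu_x*x = 0, mu_y*y = 0
(0, 0) is infeasible (1*0 + 4*0 < 6), so if mu = 0 stationarity would force x = mu_x/2 >= 0, y = mu_y/2 >= 0 with mu_x*x = mu_y*y = 0, i.e. x = y = 0: contradiction. Hence mu > 0 and x + 4y = 6 is active.
Try x > 0, y > 0 (so mu_x = mu_y = 0): x = 1*mu/2, y = 4*mu/2
Substitute: 1*(1*mu/2) + 4*(4*mu/2) = 6
  mu*17/2 = 6 => mu = 12/17
x* = 6/17 > 0, y* = 24/17 > 0, consistent with mu_x = mu_y = 0.
f is convex and the constraints are linear, so this KKT point is the global minimum.
f* = 36/17
Active constraints: x + 4y >= 6 (holds with equality, mu = 12/17 > 0); x >= 0 and y >= 0 are inactive (mu_x = mu_y = 0).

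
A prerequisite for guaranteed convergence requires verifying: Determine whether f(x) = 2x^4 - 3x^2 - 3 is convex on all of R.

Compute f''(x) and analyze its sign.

f(x) = 2x^4 - 3x^2 - 3
f'(x) = 8x^3 + -6x
f''(x) = 24x^2 + -6
f''(0) = -6 < 0, so not convex near x = 0
Therefore, f is not globally convex on R.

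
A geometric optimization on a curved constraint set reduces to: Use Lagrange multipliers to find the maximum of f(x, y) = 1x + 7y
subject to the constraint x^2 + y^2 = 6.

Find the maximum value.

Set up Lagrange conditions: grad f = lambda * grad g
  1 = 2*lambda*x
  7 = 2*lambda*y
From these: x/y = 1/7, so x = 1t, y = 7t for some t.
Substitute into constraint: (1t)^2 + (7t)^2 = 6
  t^2 * 50 = 6
  t = sqrt(6/50)
Maximum = 1*x + 7*y = (1^2 + 7^2)*t = 50 * sqrt(6/50) = sqrt(300)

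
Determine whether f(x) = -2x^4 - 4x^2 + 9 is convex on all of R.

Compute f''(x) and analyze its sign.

f(x) = -2x^4 - 4x^2 + 9
f'(x) = -8x^3 + -8x
f''(x) = -24x^2 + -8
f''(x) = -24x^2 + -8 <= -8 < 0 for all x
Therefore, f is concave on R.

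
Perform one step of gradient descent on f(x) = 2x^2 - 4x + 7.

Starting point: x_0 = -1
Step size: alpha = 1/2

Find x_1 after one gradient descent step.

f(x) = 2x^2 - 4x + 7
f'(x) = 4x - 4
f'(-1) = 4*-1 + (-4) = -8
x_1 = x_0 - alpha * f'(x_0) = -1 - 1/2 * -8 = 3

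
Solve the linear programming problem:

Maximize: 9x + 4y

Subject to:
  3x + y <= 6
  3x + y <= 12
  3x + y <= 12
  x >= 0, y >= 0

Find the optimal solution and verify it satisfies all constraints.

Feasible vertices: (0, 0), (0, 6), (2, 0)
Objective 9x + 4y at each vertex:
  (0, 0): 0
  (0, 6): 24
  (2, 0): 18
Maximum is 24 at (0, 6).
Verify constraints at (x, y) = (0, 6):
  3*0 + 1*6 = 6 <= 6 (active)
  3*0 + 1*6 = 6 <= 12
  3*0 + 1*6 = 6 <= 12
  x = 0 >= 0, y = 6 >= 0. All constraints satisfied.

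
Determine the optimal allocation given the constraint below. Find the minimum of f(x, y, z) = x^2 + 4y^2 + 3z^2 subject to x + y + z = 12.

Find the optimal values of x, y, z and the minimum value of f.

Using Lagrange multipliers on f = x^2 + 4y^2 + 3z^2 with constraint x + y + z = 12:
Conditions: 2*1*x = lambda, 2*4*y = lambda, 2*3*z = lambda
So x = lambda/2, y = lambda/8, z = lambda/6
Substituting into constraint: lambda * (19/24) = 12
lambda = 288/19
x = 144/19, y = 36/19, z = 48/19
Minimum value = 1728/19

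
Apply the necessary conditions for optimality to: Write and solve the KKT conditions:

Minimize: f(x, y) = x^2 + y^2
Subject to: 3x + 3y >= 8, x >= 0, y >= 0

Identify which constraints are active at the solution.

KKT conditions for min x^2 + y^2 s.t. 3x + 3y >= 8, x >= 0, y >= 0:
Stationarity: 2x = mu*3 + mu_x, 2y = mu*3 + mu_y, with mu, mu_x, mu_y >= 0
Complementary slackness: mu*(3x + 3y - 8) = 0, mu_x*x = 0, mu_y*y = 0
(0, 0) is infeasible (3*0 + 3*0 < 8), so if mu = 0 stationarity would force x = mu_x/2 >= 0, y = mu_y/2 >= 0 with mu_x*x = mu_y*y = 0, i.e. x = y = 0: contradiction. Hence mu > 0 and 3x + 3y = 8 is active.
Try x > 0, y > 0 (so mu_x = mu_y = 0): x = 3*mu/2, y = 3*mu/2
Substitute: 3*(3*mu/2) + 3*(3*mu/2) = 8
  mu*18/2 = 8 => mu = 8/9
x* = 4/3 > 0, y* = 4/3 > 0, consistent with mu_x = mu_y = 0.
f is convex and the constraints are linear, so this KKT point is the global minimum.
f* = 32/9
Active constraints: 3x + 3y >= 8 (holds with equality, mu = 8/9 > 0); x >= 0 and y >= 0 are inactive (mu_x = mu_y = 0).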